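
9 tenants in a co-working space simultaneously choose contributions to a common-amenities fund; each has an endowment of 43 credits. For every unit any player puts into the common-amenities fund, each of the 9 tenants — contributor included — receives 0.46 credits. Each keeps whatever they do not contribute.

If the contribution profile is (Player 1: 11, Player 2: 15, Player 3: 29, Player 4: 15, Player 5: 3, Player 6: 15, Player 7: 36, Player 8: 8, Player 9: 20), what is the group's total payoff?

Total contributed: 11 + 15 + 29 + 15 + 3 + 15 + 36 + 8 + 20 = 152; total kept: 9 × 43 − 152 = 235.
The common-amenities fund pays out 0.46 × 9 × 152 = 629.28 in aggregate.
Group total = 235 + 629.28 = 864.28.

864.28 credits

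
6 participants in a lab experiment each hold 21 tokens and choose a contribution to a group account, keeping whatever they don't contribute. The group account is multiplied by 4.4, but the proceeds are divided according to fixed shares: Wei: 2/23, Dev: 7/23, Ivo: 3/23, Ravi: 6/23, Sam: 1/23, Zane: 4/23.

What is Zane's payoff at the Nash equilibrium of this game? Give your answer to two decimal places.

Each unit j contributes comes back to j as 4.4 × (j's share), so j prefers to contribute only if that share exceeds 1/4.4 = 0.2273; otherwise keeping the unit dominates.
Dev and Ravi are above the threshold, contributing 21 each; the remaining 4 contribute 0. Total contributed: 42.
Zane keeps 21 and receives 4.4 × 42 × 4/23 = 32.14 from the group account, for a payoff of 53.14.

53.14 tokens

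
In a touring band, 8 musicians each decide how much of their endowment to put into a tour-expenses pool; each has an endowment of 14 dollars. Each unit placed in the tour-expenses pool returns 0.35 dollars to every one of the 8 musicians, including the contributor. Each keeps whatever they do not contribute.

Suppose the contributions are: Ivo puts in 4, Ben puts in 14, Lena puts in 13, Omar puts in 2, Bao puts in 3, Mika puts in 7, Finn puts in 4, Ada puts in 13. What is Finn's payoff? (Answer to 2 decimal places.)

Total contributed: 4 + 14 + 13 + 2 + 3 + 7 + 4 + 13 = 60.
Each receives 0.35 × 60 = 21.00 from the tour-expenses pool.
Finn keeps 14 − 4 = 10, so Finn's payoff is 10 + 21.00 = 31.00.

31.00 dollars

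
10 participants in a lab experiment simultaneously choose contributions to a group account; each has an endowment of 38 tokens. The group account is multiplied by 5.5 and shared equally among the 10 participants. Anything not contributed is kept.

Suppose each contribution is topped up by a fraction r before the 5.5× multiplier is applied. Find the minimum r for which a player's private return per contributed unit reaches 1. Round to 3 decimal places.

With matching at rate r, one contributed unit becomes (1 + r) in the group account and returns 5.5 × (1 + r) / 10 to the contributor.
Setting this equal to 1: 1 + r = 10/5.5 = 1.8182.
So the minimum matching rate is r = 1.8182 − 1 = 0.818.

0.818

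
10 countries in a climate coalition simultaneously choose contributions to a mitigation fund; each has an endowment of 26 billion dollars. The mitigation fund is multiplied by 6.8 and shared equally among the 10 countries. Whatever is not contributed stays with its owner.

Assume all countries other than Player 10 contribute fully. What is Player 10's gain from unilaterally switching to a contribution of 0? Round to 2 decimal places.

Switching from a contribution of 26 to 0 lets Player 10 keep an extra 26 billion dollars, but lowers the mitigation fund by 26, which costs Player 10 their own share of that drop: 6.8/10 × 26 = 17.68.
Net gain = 26 − 17.68 = 8.32. The private return per contributed unit (0.6800) is below 1, so free-riding is indeed the best response regardless of what the others do.

8.32 billion dollars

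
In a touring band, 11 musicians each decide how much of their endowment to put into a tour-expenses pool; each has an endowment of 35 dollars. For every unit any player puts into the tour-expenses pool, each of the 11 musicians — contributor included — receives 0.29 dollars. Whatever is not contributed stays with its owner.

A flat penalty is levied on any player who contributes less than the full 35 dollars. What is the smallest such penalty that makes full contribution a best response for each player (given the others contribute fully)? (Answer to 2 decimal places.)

24.85 dollars

Given the others contribute fully, the best deviation is to contribute 0 (any partial contribution still incurs the fine and gives up units whose private return 0.29 is below 1).
Deviating from 35 to 0 saves 35 dollars but forfeits the deviator's share of the drop in the tour-expenses pool: 0.29 × 35 = 10.15.
So the deviation gain is 35 − 10.15 = 24.85, and the fine must be at least 24.85 dollars to wipe it out.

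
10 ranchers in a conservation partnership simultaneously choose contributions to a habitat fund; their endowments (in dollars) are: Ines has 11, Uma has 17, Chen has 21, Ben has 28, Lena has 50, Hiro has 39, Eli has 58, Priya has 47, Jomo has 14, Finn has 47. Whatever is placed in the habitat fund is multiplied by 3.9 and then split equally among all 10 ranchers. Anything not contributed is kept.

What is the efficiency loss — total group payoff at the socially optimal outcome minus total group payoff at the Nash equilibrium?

962.80 dollars

The private return per contributed unit is 3.9/10 = 0.3900 < 1 for every player regardless of endowment, so the Nash equilibrium is zero contribution and the group total is Σ E_j = 11 + 17 + 21 + 28 + 50 + 39 + 58 + 47 + 14 + 47 = 332.
Each contributed unit returns 3.900 to the group, so the social optimum is full contribution by everyone: group total = 3.900 × 332 = 1294.80.
Efficiency loss = (3.900 − 1) × 332 = 962.80.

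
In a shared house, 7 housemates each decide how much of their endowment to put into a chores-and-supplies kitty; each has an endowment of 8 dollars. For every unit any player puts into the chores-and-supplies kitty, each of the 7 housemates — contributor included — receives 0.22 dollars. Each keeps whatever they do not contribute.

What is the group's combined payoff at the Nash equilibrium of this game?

The private return per contributed unit is 0.22 < 1, so contributing 0 is dominant for every player. At the Nash equilibrium everyone keeps their 8, and the group total is 7 × 8 = 56.

56.00 dollars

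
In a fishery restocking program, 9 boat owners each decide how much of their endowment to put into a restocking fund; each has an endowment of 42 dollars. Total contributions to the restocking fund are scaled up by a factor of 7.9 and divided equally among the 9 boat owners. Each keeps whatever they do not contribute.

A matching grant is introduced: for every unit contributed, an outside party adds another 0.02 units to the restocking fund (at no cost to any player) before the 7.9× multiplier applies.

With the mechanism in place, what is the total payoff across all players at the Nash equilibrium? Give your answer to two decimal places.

The effective private return is 7.9 × 1.02 / 9 = 0.8953, which is still under 1, so the mechanism doesn't change anyone's dominant strategy: zero contribution.
Everyone keeps their endowment and the group total is 9 × 42 = 378.

378.00 dollars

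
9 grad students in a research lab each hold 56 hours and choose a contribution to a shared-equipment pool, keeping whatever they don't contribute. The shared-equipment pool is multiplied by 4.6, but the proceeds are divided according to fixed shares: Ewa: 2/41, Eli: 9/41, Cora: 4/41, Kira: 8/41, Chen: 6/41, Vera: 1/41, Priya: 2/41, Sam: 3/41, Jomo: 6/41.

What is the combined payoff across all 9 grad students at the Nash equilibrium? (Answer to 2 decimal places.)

705.60 hours

A player with share s gets back 4.6·s per unit contributed, so full contribution is dominant for anyone with s > 1/4.6 = 0.2174 and zero contribution is dominant for anyone below.
The only share above 0.2174 is Eli's 9/41, contributing 56; the remaining 8 contribute 0. Total contributed: 56.
The shared-equipment pool pays out 4.6 × 56 = 257.60 in total (split across the unequal shares, but the aggregate is all that matters for the group sum).
The 8 free-riders keep 56 each, adding 448. Group total = 448 + 257.60 = 705.60.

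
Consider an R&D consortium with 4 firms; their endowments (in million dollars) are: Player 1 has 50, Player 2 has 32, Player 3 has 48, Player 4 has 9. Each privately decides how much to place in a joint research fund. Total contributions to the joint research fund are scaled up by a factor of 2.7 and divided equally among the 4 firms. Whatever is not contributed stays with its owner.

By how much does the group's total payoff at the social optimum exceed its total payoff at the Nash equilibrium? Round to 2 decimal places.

236.30 million dollars

The private return per contributed unit is 2.7/4 = 0.6750 < 1 for every player regardless of endowment, so the Nash equilibrium is zero contribution and the group total is Σ E_j = 50 + 32 + 48 + 9 = 139.
Each contributed unit returns 2.700 to the group, so the social optimum is full contribution by everyone: group total = 2.700 × 139 = 375.30.
Efficiency loss = (2.700 − 1) × 139 = 236.30.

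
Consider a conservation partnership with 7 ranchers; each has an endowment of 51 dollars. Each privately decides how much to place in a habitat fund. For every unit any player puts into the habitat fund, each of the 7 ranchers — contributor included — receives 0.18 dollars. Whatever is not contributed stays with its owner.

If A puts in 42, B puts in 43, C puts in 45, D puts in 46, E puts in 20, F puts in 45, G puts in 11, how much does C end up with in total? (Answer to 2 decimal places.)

Total contributed: 42 + 43 + 45 + 46 + 20 + 45 + 11 = 252.
Each receives 0.18 × 252 = 45.36 from the habitat fund.
C keeps 51 − 45 = 6, so C's payoff is 6 + 45.36 = 51.36.

51.36 dollars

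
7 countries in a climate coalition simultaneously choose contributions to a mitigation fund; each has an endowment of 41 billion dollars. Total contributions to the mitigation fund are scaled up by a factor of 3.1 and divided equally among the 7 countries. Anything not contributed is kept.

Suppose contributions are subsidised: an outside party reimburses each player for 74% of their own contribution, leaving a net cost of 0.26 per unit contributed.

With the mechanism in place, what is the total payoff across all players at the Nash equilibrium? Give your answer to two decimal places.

Under the mechanism each unit contributed yields (3.1/7) / 0.26 = 1.7033 back to its contributor per unit of net cost, which exceeds 1, making full contribution the dominant choice for everyone.
At the Nash equilibrium everyone contributes 41. Group total payoff = 7 × (41 × 0.74 + 3.1 × 41) = 1102.08.

1102.08 billion dollars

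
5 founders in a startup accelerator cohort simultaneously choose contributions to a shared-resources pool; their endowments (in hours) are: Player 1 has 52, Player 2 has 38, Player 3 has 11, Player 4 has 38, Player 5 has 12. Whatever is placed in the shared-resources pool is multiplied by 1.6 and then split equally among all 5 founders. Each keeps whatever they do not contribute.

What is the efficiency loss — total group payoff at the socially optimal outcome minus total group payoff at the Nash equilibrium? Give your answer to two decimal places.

The private return per contributed unit is 1.6/5 = 0.3200 < 1 for every player regardless of endowment, so the Nash equilibrium is zero contribution and the group total is Σ E_j = 52 + 38 + 11 + 38 + 12 = 151.
Each contributed unit returns 1.600 to the group, so the social optimum is full contribution by everyone: group total = 1.600 × 151 = 241.60.
Efficiency loss = (1.600 − 1) × 151 = 90.60.

90.60 hours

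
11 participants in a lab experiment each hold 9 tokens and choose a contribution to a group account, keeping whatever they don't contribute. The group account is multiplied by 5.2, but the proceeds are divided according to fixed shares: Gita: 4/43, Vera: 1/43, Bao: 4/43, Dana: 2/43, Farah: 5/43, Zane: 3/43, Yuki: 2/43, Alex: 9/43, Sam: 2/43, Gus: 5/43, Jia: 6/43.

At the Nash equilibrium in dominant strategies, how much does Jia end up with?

15.53 tokens

Player j's private return per contributed unit is 5.2 × (j's share). Contributing is weakly dominant for j when that share is at least 1/5.2 = 0.1923, and contributing 0 is dominant otherwise.
Only Alex (9/43) clears that bar, contributing 9; the remaining 10 contribute 0. Total contributed: 9.
Jia keeps 9 and receives 5.2 × 9 × 6/43 = 6.53 from the group account, for a payoff of 15.53.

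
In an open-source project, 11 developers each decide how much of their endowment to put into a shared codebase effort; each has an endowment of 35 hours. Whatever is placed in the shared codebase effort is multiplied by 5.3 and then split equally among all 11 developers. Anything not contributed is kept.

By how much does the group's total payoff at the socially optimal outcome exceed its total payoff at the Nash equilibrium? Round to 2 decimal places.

1655.50 hours

Each contributed unit returns 5.3/11 = 0.4818 to its contributor — below 1 — so contributing 0 is dominant for every player. At the Nash equilibrium everyone keeps their 35, and the group total is 11 × 35 = 385.
Each contributed unit returns 5.300 to the group as a whole (0.4818 to each of 11 players), which exceeds 1, so the social optimum is full contribution: group total = 5.300 × 385 = 2040.50.
Efficiency loss = 2040.50 − 385 = 1655.50.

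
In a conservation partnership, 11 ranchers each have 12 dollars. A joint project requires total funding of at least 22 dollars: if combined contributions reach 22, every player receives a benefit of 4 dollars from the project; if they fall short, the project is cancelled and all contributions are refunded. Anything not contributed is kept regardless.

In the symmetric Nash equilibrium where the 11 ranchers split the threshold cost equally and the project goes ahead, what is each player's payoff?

14 dollars

Equal share of the threshold: 22/11 = 2.
At this profile no one gains by cutting their contribution: any cut drops the total below 22, the project is cancelled, contributions are refunded, and the deviator ends with 12, which is less than 12 − 2 + 4 = 14. Contributing more than 2 just wastes the excess. So contributing exactly 2 is a best response.
Each player's payoff: 12 − 2 + 4 = 14.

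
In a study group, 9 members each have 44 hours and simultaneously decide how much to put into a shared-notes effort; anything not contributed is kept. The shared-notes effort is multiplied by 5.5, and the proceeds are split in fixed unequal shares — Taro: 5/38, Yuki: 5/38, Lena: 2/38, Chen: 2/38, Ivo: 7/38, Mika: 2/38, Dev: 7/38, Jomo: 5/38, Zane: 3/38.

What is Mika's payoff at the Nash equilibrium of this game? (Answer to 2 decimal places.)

Each unit j contributes comes back to j as 5.5 × (j's share), so j prefers to contribute only if that share exceeds 1/5.5 = 0.1818; otherwise keeping the unit dominates.
Ivo and Dev are above the threshold, contributing 44 each; the remaining 7 contribute 0. Total contributed: 88.
Mika keeps 44 and receives 5.5 × 88 × 2/38 = 25.47 from the shared-notes effort, for a payoff of 69.47.

69.47 hours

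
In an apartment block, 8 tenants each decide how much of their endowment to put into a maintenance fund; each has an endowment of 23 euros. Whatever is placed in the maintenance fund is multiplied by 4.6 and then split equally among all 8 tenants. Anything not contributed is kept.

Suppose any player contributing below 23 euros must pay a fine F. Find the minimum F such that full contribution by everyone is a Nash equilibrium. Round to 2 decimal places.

9.78 euros

Given the others contribute fully, the best deviation is to contribute 0 (any partial contribution still incurs the fine and gives up units whose private return 0.5750 is below 1).
Deviating from 23 to 0 saves 23 euros but forfeits the deviator's share of the drop in the maintenance fund: 4.6/8 × 23 = 13.22.
So the deviation gain is 23 − 13.22 = 9.78, and the fine must be at least 9.78 euros to wipe it out.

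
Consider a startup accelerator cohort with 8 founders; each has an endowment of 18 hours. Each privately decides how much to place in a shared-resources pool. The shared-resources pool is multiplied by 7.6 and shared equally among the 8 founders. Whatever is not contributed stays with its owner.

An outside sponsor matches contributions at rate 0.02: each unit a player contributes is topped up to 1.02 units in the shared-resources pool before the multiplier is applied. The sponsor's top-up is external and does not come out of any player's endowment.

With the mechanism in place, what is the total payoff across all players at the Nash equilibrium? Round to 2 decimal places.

144.00 hours

With the mechanism, a contributed unit returns 7.6 × 1.02 / 8 = 0.9690 per unit of net cost — still below 1 — so contributing 0 remains dominant for every player.
At the Nash equilibrium no one contributes; group total payoff = 8 × 18 = 144.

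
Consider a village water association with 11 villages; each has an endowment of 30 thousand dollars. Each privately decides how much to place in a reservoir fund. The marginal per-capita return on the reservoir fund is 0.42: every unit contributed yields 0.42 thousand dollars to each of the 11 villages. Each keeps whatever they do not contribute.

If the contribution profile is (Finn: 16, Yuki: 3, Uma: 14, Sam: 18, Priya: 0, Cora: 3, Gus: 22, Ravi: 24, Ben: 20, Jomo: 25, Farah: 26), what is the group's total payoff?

Total contributed: 16 + 3 + 14 + 18 + 0 + 3 + 22 + 24 + 20 + 25 + 26 = 171; total kept: 11 × 30 − 171 = 159.
The reservoir fund pays out 0.42 × 11 × 171 = 790.02 in aggregate.
Group total = 159 + 790.02 = 949.02.

949.02 thousand dollars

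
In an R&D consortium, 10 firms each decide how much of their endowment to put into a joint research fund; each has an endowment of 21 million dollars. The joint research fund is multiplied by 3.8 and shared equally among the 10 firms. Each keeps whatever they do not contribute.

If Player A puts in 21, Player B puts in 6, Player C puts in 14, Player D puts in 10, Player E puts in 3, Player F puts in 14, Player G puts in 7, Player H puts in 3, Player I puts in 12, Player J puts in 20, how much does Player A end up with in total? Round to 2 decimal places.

41.80 million dollars

Total contributed: 21 + 6 + 14 + 10 + 3 + 14 + 7 + 3 + 12 + 20 = 110.
Each receives 3.8 × 110 / 10 = 41.80 from the joint research fund.
Player A keeps 21 − 21 = 0, so Player A's payoff is 0 + 41.80 = 41.80.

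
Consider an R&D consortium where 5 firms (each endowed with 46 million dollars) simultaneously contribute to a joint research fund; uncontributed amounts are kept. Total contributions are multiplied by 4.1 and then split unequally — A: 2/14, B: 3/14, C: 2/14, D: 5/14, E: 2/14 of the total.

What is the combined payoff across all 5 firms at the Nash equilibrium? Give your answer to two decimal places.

For player j, contributing a unit is worthwhile iff 4.1 × (j's share) ≥ 1, i.e. iff j's share is at least 0.2439.
D alone (share 5/14) is above the threshold, contributing 46; the remaining 4 contribute 0. Total contributed: 46.
The joint research fund pays out 4.1 × 46 = 188.60 in total (split across the unequal shares, but the aggregate is all that matters for the group sum).
The 4 free-riders keep 46 each, adding 184. Group total = 184 + 188.60 = 372.60.

372.60 million dollars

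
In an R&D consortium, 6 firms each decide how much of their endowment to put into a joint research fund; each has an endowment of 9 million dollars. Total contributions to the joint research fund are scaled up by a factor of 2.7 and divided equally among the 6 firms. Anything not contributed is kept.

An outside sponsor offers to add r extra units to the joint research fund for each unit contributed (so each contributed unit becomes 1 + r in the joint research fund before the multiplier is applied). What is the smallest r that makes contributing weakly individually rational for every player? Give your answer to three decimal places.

1.222

With matching at rate r, one contributed unit becomes (1 + r) in the joint research fund and returns 2.7 × (1 + r) / 6 to the contributor.
Setting this equal to 1: 1 + r = 6/2.7 = 2.2222.
So the minimum matching rate is r = 2.2222 − 1 = 1.222.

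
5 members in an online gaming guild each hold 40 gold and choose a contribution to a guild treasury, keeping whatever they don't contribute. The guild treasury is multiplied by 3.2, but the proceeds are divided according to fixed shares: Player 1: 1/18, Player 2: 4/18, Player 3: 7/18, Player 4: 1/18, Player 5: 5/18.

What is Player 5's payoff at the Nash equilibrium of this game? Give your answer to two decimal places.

75.56 gold

Player j's private return per contributed unit is 3.2 × (j's share). Contributing is weakly dominant for j when that share is at least 1/3.2 = 0.3125, and contributing 0 is dominant otherwise.
The only share above 0.3125 is Player 3's 7/18, contributing 40; the remaining 4 contribute 0. Total contributed: 40.
Player 5 keeps 40 and receives 3.2 × 40 × 5/18 = 35.56 from the guild treasury, for a payoff of 75.56.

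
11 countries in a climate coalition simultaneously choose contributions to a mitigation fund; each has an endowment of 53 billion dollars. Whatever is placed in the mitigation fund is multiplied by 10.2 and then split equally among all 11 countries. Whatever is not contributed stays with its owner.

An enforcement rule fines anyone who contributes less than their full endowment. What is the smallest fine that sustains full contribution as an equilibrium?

3.85 billion dollars

Given the others contribute fully, the best deviation is to contribute 0 (any partial contribution still incurs the fine and gives up units whose private return 0.9273 is below 1).
Deviating from 53 to 0 saves 53 billion dollars but forfeits the deviator's share of the drop in the mitigation fund: 10.2/11 × 53 = 49.15.
So the deviation gain is 53 − 49.15 = 3.85, and the fine must be at least 3.85 billion dollars to wipe it out.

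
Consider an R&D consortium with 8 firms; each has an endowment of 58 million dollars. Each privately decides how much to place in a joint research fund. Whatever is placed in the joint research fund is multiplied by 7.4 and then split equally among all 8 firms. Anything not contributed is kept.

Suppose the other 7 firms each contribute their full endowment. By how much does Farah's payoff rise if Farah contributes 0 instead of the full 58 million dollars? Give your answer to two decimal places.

4.35 million dollars

Switching from a contribution of 58 to 0 lets Farah keep an extra 58 million dollars, but lowers the joint research fund by 58, which costs Farah their own share of that drop: 7.4/8 × 58 = 53.65.
Net gain = 58 − 53.65 = 4.35. The private return per contributed unit (0.9250) is below 1, so free-riding is indeed the best response regardless of what the others do.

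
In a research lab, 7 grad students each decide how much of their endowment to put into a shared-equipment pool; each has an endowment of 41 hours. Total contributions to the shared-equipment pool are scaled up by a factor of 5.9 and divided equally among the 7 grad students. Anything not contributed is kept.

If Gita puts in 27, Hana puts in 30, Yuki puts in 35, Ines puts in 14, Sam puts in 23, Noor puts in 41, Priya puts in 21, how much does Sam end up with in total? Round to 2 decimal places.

Total contributed: 27 + 30 + 35 + 14 + 23 + 41 + 21 = 191.
Each receives 5.9 × 191 / 7 = 160.99 from the shared-equipment pool.
Sam keeps 41 − 23 = 18, so Sam's payoff is 18 + 160.99 = 178.99.

178.99 hours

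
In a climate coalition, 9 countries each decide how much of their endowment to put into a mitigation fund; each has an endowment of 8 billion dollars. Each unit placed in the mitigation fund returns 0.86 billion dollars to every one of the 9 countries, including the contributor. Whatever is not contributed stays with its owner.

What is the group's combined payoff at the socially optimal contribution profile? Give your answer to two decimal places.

Each contributed unit returns 7.740 to the group as a whole (0.86 to each of 9 players), which exceeds 1, so the social optimum is full contribution: group total = 7.740 × 72 = 557.28.

557.28 billion dollars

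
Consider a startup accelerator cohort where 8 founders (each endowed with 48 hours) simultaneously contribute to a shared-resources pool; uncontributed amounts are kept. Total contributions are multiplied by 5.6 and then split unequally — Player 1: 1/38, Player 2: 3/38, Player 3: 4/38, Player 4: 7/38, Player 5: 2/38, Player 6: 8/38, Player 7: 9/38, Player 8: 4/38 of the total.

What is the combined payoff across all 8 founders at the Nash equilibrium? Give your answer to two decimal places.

Player j's private return per contributed unit is 5.6 × (j's share). Contributing is weakly dominant for j when that share is at least 1/5.6 = 0.1786, and contributing 0 is dominant otherwise.
Player 4, Player 6 and Player 7 clear that bar, contributing 48 each; the remaining 5 contribute 0. Total contributed: 144.
The shared-resources pool pays out 5.6 × 144 = 806.40 in total (split across the unequal shares, but the aggregate is all that matters for the group sum).
The 5 free-riders keep 48 each, adding 240. Group total = 240 + 806.40 = 1046.40.

1046.40 hours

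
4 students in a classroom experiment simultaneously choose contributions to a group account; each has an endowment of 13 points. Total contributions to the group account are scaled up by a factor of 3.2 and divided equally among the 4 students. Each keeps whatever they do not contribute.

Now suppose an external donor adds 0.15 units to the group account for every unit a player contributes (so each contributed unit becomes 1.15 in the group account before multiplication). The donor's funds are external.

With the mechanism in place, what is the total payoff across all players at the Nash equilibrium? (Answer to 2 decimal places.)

52.00 points

The effective private return is 3.2 × 1.15 / 4 = 0.9200, which is still under 1, so the mechanism doesn't change anyone's dominant strategy: zero contribution.
Everyone keeps their endowment and the group total is 4 × 13 = 52.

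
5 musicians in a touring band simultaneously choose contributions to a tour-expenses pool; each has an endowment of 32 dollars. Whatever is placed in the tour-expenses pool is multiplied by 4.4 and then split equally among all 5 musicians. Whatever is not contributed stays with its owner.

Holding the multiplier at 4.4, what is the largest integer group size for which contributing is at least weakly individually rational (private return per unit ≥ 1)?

Private return per unit is 4.4/(group size), which is ≥ 1 whenever the group size is ≤ 4.4.
The largest such integer is 4.

4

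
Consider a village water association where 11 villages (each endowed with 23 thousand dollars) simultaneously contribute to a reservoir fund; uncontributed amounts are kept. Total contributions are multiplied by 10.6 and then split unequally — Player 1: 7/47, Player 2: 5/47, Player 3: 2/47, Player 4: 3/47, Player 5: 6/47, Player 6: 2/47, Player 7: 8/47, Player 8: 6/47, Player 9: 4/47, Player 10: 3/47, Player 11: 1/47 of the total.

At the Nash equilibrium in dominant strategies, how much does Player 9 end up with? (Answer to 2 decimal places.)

For player j, contributing a unit is worthwhile iff 10.6 × (j's share) ≥ 1, i.e. iff j's share is at least 0.0943.
Player 1, Player 2, Player 5, Player 7 and Player 8 clear that bar, contributing 23 each; the remaining 6 contribute 0. Total contributed: 115.
Player 9 keeps 23 and receives 10.6 × 115 × 4/47 = 103.74 from the reservoir fund, for a payoff of 126.74.

126.74 thousand dollars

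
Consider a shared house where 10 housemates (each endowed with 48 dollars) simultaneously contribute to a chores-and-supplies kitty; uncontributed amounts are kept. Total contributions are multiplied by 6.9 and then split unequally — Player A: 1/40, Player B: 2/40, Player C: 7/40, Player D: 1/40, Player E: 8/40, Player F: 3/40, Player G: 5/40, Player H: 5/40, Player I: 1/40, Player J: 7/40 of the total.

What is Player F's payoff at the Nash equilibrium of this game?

122.52 dollars

A player with share s gets back 6.9·s per unit contributed, so full contribution is dominant for anyone with s > 1/6.9 = 0.1449 and zero contribution is dominant for anyone below.
Player C, Player E and Player J clear that bar, contributing 48 each; the remaining 7 contribute 0. Total contributed: 144.
Player F keeps 48 and receives 6.9 × 144 × 3/40 = 74.52 from the chores-and-supplies kitty, for a payoff of 122.52.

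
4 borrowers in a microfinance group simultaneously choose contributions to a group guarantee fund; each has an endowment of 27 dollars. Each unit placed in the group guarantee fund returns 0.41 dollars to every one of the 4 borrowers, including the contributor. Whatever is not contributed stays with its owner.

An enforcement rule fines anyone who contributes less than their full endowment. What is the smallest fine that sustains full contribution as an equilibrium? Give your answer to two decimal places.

15.93 dollars

Given the others contribute fully, the best deviation is to contribute 0 (any partial contribution still incurs the fine and gives up units whose private return 0.41 is below 1).
Deviating from 27 to 0 saves 27 dollars but forfeits the deviator's share of the drop in the group guarantee fund: 0.41 × 27 = 11.07.
So the deviation gain is 27 − 11.07 = 15.93, and the fine must be at least 15.93 dollars to wipe it out.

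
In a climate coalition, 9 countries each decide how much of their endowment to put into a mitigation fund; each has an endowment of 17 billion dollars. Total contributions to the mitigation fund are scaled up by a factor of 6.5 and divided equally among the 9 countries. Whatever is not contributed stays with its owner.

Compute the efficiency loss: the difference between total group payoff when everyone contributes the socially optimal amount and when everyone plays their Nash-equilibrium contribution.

Each contributed unit returns 6.5/9 = 0.7222 to its contributor — below 1 — so contributing 0 is dominant for every player. At the Nash equilibrium everyone keeps their 17, and the group total is 9 × 17 = 153.
Each contributed unit returns 6.500 to the group as a whole (0.7222 to each of 9 players), which exceeds 1, so the social optimum is full contribution: group total = 6.500 × 153 = 994.50.
Efficiency loss = 994.50 − 153 = 841.50.

841.50 billion dollars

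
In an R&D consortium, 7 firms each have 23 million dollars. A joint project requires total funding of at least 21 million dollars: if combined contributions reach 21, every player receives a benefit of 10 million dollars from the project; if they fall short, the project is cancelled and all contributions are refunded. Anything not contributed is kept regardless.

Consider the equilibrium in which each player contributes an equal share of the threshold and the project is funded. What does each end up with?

Equal share of the threshold: 21/7 = 3.
At this profile no one gains by cutting their contribution: any cut drops the total below 21, the project is cancelled, contributions are refunded, and the deviator ends with 23, which is less than 23 − 3 + 10 = 30. Contributing more than 3 just wastes the excess. So contributing exactly 3 is a best response.
Each player's payoff: 23 − 3 + 10 = 30.

30 million dollars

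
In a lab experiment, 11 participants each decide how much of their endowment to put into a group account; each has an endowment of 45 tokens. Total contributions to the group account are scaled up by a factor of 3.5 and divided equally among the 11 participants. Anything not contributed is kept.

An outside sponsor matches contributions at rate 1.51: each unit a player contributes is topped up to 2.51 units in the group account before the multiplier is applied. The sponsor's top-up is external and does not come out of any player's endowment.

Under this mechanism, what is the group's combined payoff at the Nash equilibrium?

495.00 tokens

The effective private return is 3.5 × 2.51 / 11 = 0.7986, which is still under 1, so the mechanism doesn't change anyone's dominant strategy: zero contribution.
Everyone keeps their endowment and the group total is 11 × 45 = 495.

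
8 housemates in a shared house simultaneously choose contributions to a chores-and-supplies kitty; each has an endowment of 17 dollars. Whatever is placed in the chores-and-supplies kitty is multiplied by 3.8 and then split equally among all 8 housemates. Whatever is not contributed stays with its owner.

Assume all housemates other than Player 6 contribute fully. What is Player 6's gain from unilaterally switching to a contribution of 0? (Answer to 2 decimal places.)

8.93 dollars

Switching from a contribution of 17 to 0 lets Player 6 keep an extra 17 dollars, but lowers the chores-and-supplies kitty by 17, which costs Player 6 their own share of that drop: 3.8/8 × 17 = 8.07.
Net gain = 17 − 8.07 = 8.93. The private return per contributed unit (0.4750) is below 1, so free-riding is indeed the best response regardless of what the others do.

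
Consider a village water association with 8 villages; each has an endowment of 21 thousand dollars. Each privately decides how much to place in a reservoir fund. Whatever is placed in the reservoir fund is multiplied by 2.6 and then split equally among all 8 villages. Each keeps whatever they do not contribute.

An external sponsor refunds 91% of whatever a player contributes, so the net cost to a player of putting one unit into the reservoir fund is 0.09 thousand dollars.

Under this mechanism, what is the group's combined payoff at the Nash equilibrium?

589.68 thousand dollars

Under the mechanism each unit contributed yields (2.6/8) / 0.09 = 3.6111 back to its contributor per unit of net cost, which exceeds 1, making full contribution the dominant choice for everyone.
So the Nash equilibrium is full contribution by all 8; the group earns 8 × (21 × 0.91 + 2.6 × 21) = 589.68.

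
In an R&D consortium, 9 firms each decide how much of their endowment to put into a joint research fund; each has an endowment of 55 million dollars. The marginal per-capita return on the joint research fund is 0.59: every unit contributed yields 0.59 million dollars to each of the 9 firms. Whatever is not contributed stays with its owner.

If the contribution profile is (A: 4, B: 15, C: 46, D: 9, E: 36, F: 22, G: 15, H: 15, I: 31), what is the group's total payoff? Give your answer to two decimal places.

1326.83 million dollars

Total contributed: 4 + 15 + 46 + 9 + 36 + 22 + 15 + 15 + 31 = 193; total kept: 9 × 55 − 193 = 302.
The joint research fund pays out 0.59 × 9 × 193 = 1024.83 in aggregate.
Group total = 302 + 1024.83 = 1326.83.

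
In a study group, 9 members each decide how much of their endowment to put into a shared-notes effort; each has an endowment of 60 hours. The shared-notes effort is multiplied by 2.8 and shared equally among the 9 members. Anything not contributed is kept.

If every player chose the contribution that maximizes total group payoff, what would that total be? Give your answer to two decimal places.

1512.00 hours

Each contributed unit returns 2.800 to the group as a whole (0.3111 to each of 9 players), which exceeds 1, so the social optimum is full contribution: group total = 2.800 × 540 = 1512.00.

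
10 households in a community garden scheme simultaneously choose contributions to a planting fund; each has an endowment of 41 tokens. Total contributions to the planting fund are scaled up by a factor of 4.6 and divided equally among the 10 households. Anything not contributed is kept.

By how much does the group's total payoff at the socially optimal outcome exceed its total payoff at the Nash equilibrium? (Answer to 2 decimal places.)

1476.00 tokens

Each contributed unit returns 4.6/10 = 0.4600 to its contributor — below 1 — so contributing 0 is dominant for every player. At the Nash equilibrium everyone keeps their 41, and the group total is 10 × 41 = 410.
Each contributed unit returns 4.600 to the group as a whole (0.4600 to each of 10 players), which exceeds 1, so the social optimum is full contribution: group total = 4.600 × 410 = 1886.00.
Efficiency loss = 1886.00 − 410 = 1476.00.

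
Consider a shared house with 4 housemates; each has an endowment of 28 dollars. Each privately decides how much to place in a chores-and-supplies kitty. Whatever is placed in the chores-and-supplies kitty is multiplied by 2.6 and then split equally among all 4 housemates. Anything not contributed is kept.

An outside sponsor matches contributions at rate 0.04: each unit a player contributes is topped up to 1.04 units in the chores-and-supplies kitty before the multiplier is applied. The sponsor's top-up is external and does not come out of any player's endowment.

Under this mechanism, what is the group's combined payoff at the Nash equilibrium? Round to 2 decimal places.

112.00 dollars

The effective private return is 2.6 × 1.04 / 4 = 0.6760, which is still under 1, so the mechanism doesn't change anyone's dominant strategy: zero contribution.
Everyone keeps their endowment and the group total is 4 × 28 = 112.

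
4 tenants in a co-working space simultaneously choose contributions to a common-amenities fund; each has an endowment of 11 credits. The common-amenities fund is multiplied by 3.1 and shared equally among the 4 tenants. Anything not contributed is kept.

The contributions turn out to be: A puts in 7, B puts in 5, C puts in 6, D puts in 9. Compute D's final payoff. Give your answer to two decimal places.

22.93 credits

Total contributed: 7 + 5 + 6 + 9 = 27.
Each receives 3.1 × 27 / 4 = 20.93 from the common-amenities fund.
D keeps 11 − 9 = 2, so D's payoff is 2 + 20.93 = 22.93.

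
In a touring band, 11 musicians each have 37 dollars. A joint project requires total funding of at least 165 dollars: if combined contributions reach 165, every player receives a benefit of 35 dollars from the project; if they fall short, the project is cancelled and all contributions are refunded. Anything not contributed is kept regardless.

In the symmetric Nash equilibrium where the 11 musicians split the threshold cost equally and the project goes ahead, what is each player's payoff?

57 dollars

Equal share of the threshold: 165/11 = 15.
At this profile no one gains by cutting their contribution: any cut drops the total below 165, the project is cancelled, contributions are refunded, and the deviator ends with 37, which is less than 37 − 15 + 35 = 57. Contributing more than 15 just wastes the excess. So contributing exactly 15 is a best response.
Each player's payoff: 37 − 15 + 35 = 57.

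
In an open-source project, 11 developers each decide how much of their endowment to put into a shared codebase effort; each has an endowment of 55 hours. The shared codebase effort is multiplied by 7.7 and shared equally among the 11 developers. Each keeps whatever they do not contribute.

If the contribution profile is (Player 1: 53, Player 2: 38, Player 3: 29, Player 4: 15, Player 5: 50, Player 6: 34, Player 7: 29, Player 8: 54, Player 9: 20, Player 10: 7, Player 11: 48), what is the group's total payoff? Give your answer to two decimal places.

3130.90 hours

Total contributed: 53 + 38 + 29 + 15 + 50 + 34 + 29 + 54 + 20 + 7 + 48 = 377; total kept: 11 × 55 − 377 = 228.
The shared codebase effort pays out 7.7 × 377 = 2902.90 in aggregate.
Group total = 228 + 2902.90 = 3130.90.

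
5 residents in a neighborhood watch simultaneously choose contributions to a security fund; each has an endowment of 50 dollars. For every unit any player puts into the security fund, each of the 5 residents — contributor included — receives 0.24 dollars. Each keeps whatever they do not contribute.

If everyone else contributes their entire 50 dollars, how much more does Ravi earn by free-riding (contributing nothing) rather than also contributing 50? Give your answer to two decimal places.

38.00 dollars

Switching from a contribution of 50 to 0 lets Ravi keep an extra 50 dollars, but lowers the security fund by 50, which costs Ravi their own share of that drop: 0.24 × 50 = 12.00.
Net gain = 50 − 12.00 = 38.00. The private return per contributed unit (0.24) is below 1, so free-riding is indeed the best response regardless of what the others do.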